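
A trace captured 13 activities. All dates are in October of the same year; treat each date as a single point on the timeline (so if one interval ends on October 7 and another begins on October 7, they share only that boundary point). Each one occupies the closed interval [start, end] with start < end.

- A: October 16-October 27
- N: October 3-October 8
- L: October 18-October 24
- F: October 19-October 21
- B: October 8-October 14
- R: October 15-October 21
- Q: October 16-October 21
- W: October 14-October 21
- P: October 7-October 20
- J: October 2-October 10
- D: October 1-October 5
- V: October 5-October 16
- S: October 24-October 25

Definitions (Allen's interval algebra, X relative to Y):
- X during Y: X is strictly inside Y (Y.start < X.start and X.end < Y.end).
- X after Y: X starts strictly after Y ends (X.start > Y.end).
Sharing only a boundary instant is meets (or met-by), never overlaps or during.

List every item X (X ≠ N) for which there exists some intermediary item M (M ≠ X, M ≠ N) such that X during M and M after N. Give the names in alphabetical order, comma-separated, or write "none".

Target N = [October 3, October 8].
Intermediaries M with M after N: A, F, L, Q, R, S, W.
Via A — items with X during A: F, L, S.
Via F — items with X during F: none.
Via L — items with X during L: F.
Via Q — items with X during Q: none.
Via R — items with X during R: none.
Via S — items with X during S: none.
Via W — items with X during W: none.
Union: F, L, S.

F, L, S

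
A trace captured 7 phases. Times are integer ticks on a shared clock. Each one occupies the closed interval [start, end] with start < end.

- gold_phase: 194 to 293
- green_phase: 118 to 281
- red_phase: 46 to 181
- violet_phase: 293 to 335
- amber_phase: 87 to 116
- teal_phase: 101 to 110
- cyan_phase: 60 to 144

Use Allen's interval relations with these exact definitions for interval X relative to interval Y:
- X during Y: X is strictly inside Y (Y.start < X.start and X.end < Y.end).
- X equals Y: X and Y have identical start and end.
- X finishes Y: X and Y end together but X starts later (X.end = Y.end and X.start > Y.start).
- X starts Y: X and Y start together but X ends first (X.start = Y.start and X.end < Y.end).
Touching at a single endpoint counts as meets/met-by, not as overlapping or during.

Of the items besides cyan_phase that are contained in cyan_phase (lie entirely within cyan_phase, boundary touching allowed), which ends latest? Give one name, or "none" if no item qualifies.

Target cyan_phase = [60, 144].
amber_phase [87, 116] → during → candidate.
gold_phase [194, 293] → after → excluded.
green_phase [118, 281] → overlapped-by → excluded.
red_phase [46, 181] → contains → excluded.
teal_phase [101, 110] → during → candidate.
violet_phase [293, 335] → after → excluded.
Among candidates, latest end is 116 → amber_phase.

amber_phase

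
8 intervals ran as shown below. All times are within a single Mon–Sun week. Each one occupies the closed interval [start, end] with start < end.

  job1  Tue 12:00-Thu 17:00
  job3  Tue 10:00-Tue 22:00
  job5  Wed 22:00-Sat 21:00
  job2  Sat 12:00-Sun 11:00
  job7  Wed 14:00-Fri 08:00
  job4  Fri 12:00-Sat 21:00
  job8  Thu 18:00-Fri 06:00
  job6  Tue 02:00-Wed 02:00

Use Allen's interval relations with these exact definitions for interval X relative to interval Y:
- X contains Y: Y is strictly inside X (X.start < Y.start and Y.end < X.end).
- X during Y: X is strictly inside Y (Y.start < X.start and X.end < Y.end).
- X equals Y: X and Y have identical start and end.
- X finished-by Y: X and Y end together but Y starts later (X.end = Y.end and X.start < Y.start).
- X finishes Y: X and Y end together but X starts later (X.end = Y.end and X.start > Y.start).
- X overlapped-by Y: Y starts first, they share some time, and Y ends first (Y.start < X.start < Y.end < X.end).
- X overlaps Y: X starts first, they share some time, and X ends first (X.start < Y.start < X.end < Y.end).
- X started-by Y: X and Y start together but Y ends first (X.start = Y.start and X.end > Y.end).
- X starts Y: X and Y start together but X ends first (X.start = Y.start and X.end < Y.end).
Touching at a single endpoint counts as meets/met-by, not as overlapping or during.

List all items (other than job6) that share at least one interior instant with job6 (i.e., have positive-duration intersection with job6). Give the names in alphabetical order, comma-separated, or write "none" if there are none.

Target job6 = [Tue 02:00, Wed 02:00].
job1 [Tue 12:00, Thu 17:00] → overlapped-by → yes.
job2 [Sat 12:00, Sun 11:00] → after → no.
job3 [Tue 10:00, Tue 22:00] → during → yes.
job4 [Fri 12:00, Sat 21:00] → after → no.
job5 [Wed 22:00, Sat 21:00] → after → no.
job7 [Wed 14:00, Fri 08:00] → after → no.
job8 [Thu 18:00, Fri 06:00] → after → no.
Result: job1, job3.

job1, job3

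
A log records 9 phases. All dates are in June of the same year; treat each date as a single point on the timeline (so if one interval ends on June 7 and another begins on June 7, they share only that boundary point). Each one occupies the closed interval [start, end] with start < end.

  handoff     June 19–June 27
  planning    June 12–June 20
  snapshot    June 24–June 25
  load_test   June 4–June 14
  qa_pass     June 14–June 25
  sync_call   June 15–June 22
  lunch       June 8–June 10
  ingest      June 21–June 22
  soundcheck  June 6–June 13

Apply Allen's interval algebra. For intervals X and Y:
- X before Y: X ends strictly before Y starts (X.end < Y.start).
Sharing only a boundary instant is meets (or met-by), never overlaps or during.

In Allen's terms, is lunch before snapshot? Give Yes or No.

lunch = [June 8, June 10], snapshot = [June 24, June 25].
Actual relation of lunch to snapshot: before.
Asked whether 'before' holds → Yes.

Yes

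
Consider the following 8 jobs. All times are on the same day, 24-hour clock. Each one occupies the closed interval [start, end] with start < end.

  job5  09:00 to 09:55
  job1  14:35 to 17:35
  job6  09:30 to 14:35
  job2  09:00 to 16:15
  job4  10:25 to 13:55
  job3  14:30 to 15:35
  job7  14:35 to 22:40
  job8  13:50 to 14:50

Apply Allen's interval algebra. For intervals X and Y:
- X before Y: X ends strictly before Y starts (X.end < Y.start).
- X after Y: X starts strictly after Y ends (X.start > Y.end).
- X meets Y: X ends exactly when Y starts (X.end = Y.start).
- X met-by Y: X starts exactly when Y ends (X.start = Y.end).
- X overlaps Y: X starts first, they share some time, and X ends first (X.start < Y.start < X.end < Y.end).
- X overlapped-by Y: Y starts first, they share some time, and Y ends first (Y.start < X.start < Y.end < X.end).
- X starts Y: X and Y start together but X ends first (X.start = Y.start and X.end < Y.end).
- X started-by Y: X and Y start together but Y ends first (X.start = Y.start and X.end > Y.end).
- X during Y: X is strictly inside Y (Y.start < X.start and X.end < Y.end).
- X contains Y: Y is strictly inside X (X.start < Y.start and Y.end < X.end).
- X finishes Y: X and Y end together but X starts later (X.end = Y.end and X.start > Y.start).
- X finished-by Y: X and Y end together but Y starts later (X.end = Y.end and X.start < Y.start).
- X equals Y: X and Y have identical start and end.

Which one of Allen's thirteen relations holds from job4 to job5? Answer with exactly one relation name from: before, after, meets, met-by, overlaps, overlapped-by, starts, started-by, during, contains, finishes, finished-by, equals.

after

job4 = [10:25, 13:55]; job5 = [09:00, 09:55].
Compare endpoints: job4.start > job5.start, job4.start > job5.end, job4.end > job5.start, job4.end > job5.end.
That pattern is 'after'.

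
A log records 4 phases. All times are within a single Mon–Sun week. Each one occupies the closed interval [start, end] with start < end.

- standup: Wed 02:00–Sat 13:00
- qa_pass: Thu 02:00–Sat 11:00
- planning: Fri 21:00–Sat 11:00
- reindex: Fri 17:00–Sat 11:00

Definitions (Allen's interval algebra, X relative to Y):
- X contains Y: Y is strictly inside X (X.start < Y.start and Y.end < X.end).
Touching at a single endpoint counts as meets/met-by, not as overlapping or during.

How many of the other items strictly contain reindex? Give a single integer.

Target reindex = [Fri 17:00, Sat 11:00].
planning [Fri 21:00, Sat 11:00] → finishes → no.
qa_pass [Thu 02:00, Sat 11:00] → finished-by → no.
standup [Wed 02:00, Sat 13:00] → contains → counts.
Total: 1.

1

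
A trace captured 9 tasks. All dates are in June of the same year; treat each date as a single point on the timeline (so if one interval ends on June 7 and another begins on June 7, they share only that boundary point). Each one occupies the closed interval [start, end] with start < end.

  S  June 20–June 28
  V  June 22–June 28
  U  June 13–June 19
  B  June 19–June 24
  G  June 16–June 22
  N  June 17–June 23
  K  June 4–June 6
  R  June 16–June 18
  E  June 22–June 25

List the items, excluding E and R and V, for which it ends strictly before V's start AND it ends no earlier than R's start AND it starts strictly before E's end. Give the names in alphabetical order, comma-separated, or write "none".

Conditions: its end is strictly before V's start (X.end < June 22) AND its end is no earlier than R's start (X.end >= June 16) AND its start is strictly before E's end (X.start < June 25).
B: end June 24 < June 22? ✗; end June 24 >= June 16? ✓; start June 19 < June 25? ✓ → no.
G: end June 22 < June 22? ✗; end June 22 >= June 16? ✓; start June 16 < June 25? ✓ → no.
K: end June 6 < June 22? ✓; end June 6 >= June 16? ✗; start June 4 < June 25? ✓ → no.
N: end June 23 < June 22? ✗; end June 23 >= June 16? ✓; start June 17 < June 25? ✓ → no.
S: end June 28 < June 22? ✗; end June 28 >= June 16? ✓; start June 20 < June 25? ✓ → no.
U: end June 19 < June 22? ✓; end June 19 >= June 16? ✓; start June 13 < June 25? ✓ → yes.
Result: U.

U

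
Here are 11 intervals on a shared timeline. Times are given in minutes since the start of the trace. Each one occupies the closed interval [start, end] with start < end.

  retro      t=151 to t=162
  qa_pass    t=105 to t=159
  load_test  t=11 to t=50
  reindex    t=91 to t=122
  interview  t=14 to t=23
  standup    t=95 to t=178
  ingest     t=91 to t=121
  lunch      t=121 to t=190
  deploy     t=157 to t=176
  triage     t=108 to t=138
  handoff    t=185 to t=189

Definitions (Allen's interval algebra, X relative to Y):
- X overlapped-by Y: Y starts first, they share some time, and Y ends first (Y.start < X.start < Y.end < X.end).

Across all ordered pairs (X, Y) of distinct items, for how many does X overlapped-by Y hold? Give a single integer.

13

Checking all 110 ordered pairs for relation 'overlapped-by'; matching pairs in alphabetical order:
(deploy, qa_pass): deploy overlapped-by qa_pass ✓
(deploy, retro): deploy overlapped-by retro ✓
(lunch, qa_pass): lunch overlapped-by qa_pass ✓
(lunch, reindex): lunch overlapped-by reindex ✓
(lunch, standup): lunch overlapped-by standup ✓
(lunch, triage): lunch overlapped-by triage ✓
(qa_pass, ingest): qa_pass overlapped-by ingest ✓
(qa_pass, reindex): qa_pass overlapped-by reindex ✓
(retro, qa_pass): retro overlapped-by qa_pass ✓
(standup, ingest): standup overlapped-by ingest ✓
(standup, reindex): standup overlapped-by reindex ✓
(triage, ingest): triage overlapped-by ingest ✓
(triage, reindex): triage overlapped-by reindex ✓
Count: 13.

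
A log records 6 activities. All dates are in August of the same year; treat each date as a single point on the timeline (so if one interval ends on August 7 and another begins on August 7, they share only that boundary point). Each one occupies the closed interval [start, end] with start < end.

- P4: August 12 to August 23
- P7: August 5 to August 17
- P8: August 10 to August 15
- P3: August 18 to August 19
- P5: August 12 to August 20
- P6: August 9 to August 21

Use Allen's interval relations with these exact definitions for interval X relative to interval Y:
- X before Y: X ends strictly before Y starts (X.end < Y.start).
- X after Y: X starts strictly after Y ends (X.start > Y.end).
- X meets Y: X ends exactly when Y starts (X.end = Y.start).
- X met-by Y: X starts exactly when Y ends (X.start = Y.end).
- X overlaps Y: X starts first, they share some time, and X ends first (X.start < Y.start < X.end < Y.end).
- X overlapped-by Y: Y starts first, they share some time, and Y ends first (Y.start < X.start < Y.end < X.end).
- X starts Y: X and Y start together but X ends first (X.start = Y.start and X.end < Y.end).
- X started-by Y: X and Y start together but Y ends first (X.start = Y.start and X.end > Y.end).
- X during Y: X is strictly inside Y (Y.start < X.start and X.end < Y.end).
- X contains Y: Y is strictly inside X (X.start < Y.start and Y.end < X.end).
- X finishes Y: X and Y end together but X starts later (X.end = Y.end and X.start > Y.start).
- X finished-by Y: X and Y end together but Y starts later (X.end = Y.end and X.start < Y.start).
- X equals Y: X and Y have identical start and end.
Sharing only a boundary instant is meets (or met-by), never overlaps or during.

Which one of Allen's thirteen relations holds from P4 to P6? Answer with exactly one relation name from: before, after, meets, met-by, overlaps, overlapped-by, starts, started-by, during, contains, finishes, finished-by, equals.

overlapped-by

P4 = [August 12, August 23]; P6 = [August 9, August 21].
Compare endpoints: P4.start > P6.start, P4.start < P6.end, P4.end > P6.start, P4.end > P6.end.
That pattern is 'overlapped-by'.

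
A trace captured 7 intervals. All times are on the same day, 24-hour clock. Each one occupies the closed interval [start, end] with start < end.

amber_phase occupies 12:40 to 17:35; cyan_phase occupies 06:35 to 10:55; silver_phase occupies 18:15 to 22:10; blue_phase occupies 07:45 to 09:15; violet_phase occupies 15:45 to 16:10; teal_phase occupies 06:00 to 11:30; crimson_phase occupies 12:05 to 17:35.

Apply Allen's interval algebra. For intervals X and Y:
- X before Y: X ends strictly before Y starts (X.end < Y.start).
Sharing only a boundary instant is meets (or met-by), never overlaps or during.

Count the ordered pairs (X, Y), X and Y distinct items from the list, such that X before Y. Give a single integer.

15

Checking all 42 ordered pairs for relation 'before'; matching pairs in alphabetical order:
(amber_phase, silver_phase): amber_phase before silver_phase ✓
(blue_phase, amber_phase): blue_phase before amber_phase ✓
(blue_phase, crimson_phase): blue_phase before crimson_phase ✓
(blue_phase, silver_phase): blue_phase before silver_phase ✓
(blue_phase, violet_phase): blue_phase before violet_phase ✓
(crimson_phase, silver_phase): crimson_phase before silver_phase ✓
(cyan_phase, amber_phase): cyan_phase before amber_phase ✓
(cyan_phase, crimson_phase): cyan_phase before crimson_phase ✓
(cyan_phase, silver_phase): cyan_phase before silver_phase ✓
(cyan_phase, violet_phase): cyan_phase before violet_phase ✓
(teal_phase, amber_phase): teal_phase before amber_phase ✓
(teal_phase, crimson_phase): teal_phase before crimson_phase ✓
(teal_phase, silver_phase): teal_phase before silver_phase ✓
(teal_phase, violet_phase): teal_phase before violet_phase ✓
(violet_phase, silver_phase): violet_phase before silver_phase ✓
Count: 15.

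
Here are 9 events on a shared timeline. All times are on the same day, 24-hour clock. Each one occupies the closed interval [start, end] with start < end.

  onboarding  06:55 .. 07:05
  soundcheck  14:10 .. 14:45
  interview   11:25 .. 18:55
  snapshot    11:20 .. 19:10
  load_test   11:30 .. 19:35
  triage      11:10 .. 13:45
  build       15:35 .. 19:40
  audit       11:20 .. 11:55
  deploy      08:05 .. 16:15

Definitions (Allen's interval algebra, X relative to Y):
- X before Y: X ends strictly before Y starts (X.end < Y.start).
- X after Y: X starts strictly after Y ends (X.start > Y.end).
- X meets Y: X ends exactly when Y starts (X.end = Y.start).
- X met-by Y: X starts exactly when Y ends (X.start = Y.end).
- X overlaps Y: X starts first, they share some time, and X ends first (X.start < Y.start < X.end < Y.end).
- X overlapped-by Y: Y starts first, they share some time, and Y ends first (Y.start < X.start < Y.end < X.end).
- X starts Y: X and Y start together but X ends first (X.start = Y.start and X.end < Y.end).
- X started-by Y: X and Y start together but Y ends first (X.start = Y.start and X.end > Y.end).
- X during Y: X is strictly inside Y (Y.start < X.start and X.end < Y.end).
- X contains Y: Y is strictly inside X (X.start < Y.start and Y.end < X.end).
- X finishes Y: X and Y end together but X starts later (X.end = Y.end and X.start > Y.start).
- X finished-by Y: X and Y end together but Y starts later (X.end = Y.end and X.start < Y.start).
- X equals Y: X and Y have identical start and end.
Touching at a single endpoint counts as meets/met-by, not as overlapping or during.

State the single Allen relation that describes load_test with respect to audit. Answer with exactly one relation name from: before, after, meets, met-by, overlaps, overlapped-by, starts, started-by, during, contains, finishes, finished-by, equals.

load_test = [11:30, 19:35]; audit = [11:20, 11:55].
Compare endpoints: load_test.start > audit.start, load_test.start < audit.end, load_test.end > audit.start, load_test.end > audit.end.
That pattern is 'overlapped-by'.

overlapped-by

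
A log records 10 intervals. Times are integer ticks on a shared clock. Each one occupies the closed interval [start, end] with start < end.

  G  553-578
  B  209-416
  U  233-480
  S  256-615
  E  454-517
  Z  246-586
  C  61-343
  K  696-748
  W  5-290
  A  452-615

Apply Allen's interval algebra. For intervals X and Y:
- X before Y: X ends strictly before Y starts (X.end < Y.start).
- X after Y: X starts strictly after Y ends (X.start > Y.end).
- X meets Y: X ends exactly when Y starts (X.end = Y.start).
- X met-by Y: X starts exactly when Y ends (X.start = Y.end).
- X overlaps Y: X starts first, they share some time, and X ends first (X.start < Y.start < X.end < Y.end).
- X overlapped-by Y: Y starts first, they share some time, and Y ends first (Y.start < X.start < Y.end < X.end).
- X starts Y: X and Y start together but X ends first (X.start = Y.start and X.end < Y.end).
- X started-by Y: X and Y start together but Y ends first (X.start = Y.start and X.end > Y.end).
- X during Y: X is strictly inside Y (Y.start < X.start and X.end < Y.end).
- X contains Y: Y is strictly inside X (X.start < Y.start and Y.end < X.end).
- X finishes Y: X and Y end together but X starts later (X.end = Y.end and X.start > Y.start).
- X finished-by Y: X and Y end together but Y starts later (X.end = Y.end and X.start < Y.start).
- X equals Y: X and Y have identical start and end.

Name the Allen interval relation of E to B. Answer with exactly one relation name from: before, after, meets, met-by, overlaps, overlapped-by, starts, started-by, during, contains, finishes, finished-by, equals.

after

E = [454, 517]; B = [209, 416].
Compare endpoints: E.start > B.start, E.start > B.end, E.end > B.start, E.end > B.end.
That pattern is 'after'.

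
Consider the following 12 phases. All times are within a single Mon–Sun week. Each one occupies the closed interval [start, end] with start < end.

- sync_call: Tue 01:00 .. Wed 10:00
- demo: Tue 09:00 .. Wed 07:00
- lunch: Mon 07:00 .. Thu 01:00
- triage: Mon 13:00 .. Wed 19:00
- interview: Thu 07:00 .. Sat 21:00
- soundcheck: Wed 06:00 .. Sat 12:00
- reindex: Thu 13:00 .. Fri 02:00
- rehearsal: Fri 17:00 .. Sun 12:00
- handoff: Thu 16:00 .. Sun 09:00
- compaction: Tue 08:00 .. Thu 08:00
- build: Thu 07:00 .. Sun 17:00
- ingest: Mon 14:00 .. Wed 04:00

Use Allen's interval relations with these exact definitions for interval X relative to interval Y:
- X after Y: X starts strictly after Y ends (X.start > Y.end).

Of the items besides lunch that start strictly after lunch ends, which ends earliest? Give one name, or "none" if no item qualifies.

reindex

Target lunch = [Mon 07:00, Thu 01:00].
build [Thu 07:00, Sun 17:00] → after → candidate.
compaction [Tue 08:00, Thu 08:00] → overlapped-by → excluded.
demo [Tue 09:00, Wed 07:00] → during → excluded.
handoff [Thu 16:00, Sun 09:00] → after → candidate.
ingest [Mon 14:00, Wed 04:00] → during → excluded.
interview [Thu 07:00, Sat 21:00] → after → candidate.
rehearsal [Fri 17:00, Sun 12:00] → after → candidate.
reindex [Thu 13:00, Fri 02:00] → after → candidate.
soundcheck [Wed 06:00, Sat 12:00] → overlapped-by → excluded.
sync_call [Tue 01:00, Wed 10:00] → during → excluded.
triage [Mon 13:00, Wed 19:00] → during → excluded.
Among candidates, earliest end is Fri 02:00 → reindex.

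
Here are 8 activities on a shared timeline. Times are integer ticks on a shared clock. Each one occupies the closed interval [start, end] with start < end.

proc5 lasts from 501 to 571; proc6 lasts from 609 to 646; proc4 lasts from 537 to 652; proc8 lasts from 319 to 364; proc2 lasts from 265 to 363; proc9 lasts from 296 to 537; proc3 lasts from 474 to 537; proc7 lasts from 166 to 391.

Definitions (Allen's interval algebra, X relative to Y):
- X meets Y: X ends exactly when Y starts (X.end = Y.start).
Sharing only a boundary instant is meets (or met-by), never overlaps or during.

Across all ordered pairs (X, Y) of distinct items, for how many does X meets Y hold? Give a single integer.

Checking all 56 ordered pairs for relation 'meets'; matching pairs in alphabetical order:
(proc3, proc4): proc3 meets proc4 ✓
(proc9, proc4): proc9 meets proc4 ✓
Count: 2.

2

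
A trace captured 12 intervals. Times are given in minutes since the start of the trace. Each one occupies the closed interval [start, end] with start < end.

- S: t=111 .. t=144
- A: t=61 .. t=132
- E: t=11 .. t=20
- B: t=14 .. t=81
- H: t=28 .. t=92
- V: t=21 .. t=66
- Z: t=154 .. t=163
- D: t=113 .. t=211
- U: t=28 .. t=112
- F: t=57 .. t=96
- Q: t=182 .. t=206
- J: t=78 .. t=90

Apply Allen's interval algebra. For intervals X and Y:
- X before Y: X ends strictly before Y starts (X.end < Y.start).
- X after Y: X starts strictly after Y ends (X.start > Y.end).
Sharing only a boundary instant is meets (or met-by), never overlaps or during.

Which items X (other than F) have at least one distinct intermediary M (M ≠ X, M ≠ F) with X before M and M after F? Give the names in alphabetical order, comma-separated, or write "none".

A, B, E, H, J, S, U, V, Z

Target F = [t=57, t=96].
Intermediaries M with M after F: D, Q, S, Z.
Via D — items with X before D: B, E, H, J, U, V.
Via Q — items with X before Q: A, B, E, H, J, S, U, V, Z.
Via S — items with X before S: B, E, H, J, V.
Via Z — items with X before Z: A, B, E, H, J, S, U, V.
Union: A, B, E, H, J, S, U, V, Z.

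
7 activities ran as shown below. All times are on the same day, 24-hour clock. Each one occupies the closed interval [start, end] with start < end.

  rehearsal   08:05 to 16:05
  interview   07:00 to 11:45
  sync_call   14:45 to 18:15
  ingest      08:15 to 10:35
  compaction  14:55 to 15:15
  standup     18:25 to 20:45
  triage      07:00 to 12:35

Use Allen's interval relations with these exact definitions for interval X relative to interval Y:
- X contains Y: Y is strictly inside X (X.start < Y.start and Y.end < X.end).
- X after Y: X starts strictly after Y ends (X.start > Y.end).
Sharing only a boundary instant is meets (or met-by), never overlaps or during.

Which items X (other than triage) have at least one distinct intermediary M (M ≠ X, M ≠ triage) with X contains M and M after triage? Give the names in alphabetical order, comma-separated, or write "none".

Target triage = [07:00, 12:35].
Intermediaries M with M after triage: compaction, standup, sync_call.
Via compaction — items with X contains compaction: rehearsal, sync_call.
Via standup — items with X contains standup: none.
Via sync_call — items with X contains sync_call: none.
Union: rehearsal, sync_call.

rehearsal, sync_call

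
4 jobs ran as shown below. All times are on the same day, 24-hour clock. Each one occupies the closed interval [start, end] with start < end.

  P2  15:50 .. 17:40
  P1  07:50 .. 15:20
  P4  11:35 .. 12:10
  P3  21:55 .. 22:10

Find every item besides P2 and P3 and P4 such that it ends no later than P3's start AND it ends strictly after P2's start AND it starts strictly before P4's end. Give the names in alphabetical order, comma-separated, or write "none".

none

Conditions: its end is no later than P3's start (X.end <= 21:55) AND its end is strictly after P2's start (X.end > 15:50) AND its start is strictly before P4's end (X.start < 12:10).
P1: end 15:20 <= 21:55? ✓; end 15:20 > 15:50? ✗; start 07:50 < 12:10? ✓ → no.
Result: none.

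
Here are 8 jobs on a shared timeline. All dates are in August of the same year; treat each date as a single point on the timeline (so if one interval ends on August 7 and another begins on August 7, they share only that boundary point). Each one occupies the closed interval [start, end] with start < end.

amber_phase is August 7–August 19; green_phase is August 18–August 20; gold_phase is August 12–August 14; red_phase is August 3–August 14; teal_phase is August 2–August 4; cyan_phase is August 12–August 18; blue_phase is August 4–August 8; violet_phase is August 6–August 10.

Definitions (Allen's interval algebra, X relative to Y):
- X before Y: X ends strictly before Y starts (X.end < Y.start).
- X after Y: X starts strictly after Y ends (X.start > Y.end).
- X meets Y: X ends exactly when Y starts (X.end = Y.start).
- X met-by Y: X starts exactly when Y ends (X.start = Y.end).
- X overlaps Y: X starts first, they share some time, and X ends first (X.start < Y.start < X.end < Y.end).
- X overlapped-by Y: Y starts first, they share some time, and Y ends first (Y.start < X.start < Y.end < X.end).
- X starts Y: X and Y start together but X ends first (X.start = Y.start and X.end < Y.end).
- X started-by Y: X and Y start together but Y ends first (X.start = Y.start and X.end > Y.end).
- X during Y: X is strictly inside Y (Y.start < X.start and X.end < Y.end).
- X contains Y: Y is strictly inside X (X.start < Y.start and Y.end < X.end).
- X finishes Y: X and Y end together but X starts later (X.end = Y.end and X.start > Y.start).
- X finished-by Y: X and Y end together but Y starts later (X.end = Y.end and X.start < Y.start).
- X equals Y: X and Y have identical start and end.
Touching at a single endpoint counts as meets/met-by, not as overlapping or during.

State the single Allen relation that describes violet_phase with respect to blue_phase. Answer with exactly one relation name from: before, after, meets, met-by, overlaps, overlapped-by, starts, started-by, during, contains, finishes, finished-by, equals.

overlapped-by

violet_phase = [August 6, August 10]; blue_phase = [August 4, August 8].
Compare endpoints: violet_phase.start > blue_phase.start, violet_phase.start < blue_phase.end, violet_phase.end > blue_phase.start, violet_phase.end > blue_phase.end.
That pattern is 'overlapped-by'.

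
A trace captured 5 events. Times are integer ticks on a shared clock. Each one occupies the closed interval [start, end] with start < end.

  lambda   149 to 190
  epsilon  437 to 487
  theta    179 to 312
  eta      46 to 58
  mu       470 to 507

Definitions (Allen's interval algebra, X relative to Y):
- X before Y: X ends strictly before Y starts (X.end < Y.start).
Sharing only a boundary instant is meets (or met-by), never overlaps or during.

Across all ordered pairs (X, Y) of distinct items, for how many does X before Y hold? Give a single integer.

8

Checking all 20 ordered pairs for relation 'before'; matching pairs in alphabetical order:
(eta, epsilon): eta before epsilon ✓
(eta, lambda): eta before lambda ✓
(eta, mu): eta before mu ✓
(eta, theta): eta before theta ✓
(lambda, epsilon): lambda before epsilon ✓
(lambda, mu): lambda before mu ✓
(theta, epsilon): theta before epsilon ✓
(theta, mu): theta before mu ✓
Count: 8.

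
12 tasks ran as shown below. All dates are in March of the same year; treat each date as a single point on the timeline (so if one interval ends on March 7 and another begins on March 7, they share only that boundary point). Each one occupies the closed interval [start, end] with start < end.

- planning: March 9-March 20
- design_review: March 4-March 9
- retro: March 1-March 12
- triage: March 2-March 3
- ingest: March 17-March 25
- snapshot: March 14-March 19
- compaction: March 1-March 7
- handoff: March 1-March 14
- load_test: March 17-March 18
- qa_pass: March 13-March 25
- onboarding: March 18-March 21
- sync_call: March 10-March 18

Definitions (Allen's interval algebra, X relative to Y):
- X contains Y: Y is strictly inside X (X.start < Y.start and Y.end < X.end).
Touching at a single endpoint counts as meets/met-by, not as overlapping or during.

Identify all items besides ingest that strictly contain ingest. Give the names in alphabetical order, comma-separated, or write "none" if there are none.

Target ingest = [March 17, March 25].
compaction [March 1, March 7] → before → no.
design_review [March 4, March 9] → before → no.
handoff [March 1, March 14] → before → no.
load_test [March 17, March 18] → starts → no.
onboarding [March 18, March 21] → during → no.
planning [March 9, March 20] → overlaps → no.
qa_pass [March 13, March 25] → finished-by → no.
retro [March 1, March 12] → before → no.
snapshot [March 14, March 19] → overlaps → no.
sync_call [March 10, March 18] → overlaps → no.
triage [March 2, March 3] → before → no.
Result: none.

none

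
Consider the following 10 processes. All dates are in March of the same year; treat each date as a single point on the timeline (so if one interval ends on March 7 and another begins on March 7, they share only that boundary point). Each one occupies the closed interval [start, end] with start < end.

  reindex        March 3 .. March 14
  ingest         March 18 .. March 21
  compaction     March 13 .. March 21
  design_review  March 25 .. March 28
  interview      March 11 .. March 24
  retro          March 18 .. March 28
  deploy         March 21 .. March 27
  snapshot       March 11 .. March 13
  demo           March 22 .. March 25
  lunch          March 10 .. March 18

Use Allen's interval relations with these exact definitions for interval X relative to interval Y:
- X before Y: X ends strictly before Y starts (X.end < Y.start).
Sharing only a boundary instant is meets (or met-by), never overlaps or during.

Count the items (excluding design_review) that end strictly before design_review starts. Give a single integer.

Target design_review = [March 25, March 28].
compaction [March 13, March 21] → before → counts.
demo [March 22, March 25] → meets → no.
deploy [March 21, March 27] → overlaps → no.
ingest [March 18, March 21] → before → counts.
interview [March 11, March 24] → before → counts.
lunch [March 10, March 18] → before → counts.
reindex [March 3, March 14] → before → counts.
retro [March 18, March 28] → finished-by → no.
snapshot [March 11, March 13] → before → counts.
Total: 6.

6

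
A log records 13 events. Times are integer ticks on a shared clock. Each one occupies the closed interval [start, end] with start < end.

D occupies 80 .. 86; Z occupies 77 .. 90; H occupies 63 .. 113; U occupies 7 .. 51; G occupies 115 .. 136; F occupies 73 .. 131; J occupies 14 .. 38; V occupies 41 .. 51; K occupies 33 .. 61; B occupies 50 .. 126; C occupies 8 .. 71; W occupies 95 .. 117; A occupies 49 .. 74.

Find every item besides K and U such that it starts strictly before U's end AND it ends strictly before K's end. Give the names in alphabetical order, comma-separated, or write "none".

Conditions: its start is strictly before U's end (X.start < 51) AND its end is strictly before K's end (X.end < 61).
A: start 49 < 51? ✓; end 74 < 61? ✗ → no.
B: start 50 < 51? ✓; end 126 < 61? ✗ → no.
C: start 8 < 51? ✓; end 71 < 61? ✗ → no.
D: start 80 < 51? ✗; end 86 < 61? ✗ → no.
F: start 73 < 51? ✗; end 131 < 61? ✗ → no.
G: start 115 < 51? ✗; end 136 < 61? ✗ → no.
H: start 63 < 51? ✗; end 113 < 61? ✗ → no.
J: start 14 < 51? ✓; end 38 < 61? ✓ → yes.
V: start 41 < 51? ✓; end 51 < 61? ✓ → yes.
W: start 95 < 51? ✗; end 117 < 61? ✗ → no.
Z: start 77 < 51? ✗; end 90 < 61? ✗ → no.
Result: J, V.

J, V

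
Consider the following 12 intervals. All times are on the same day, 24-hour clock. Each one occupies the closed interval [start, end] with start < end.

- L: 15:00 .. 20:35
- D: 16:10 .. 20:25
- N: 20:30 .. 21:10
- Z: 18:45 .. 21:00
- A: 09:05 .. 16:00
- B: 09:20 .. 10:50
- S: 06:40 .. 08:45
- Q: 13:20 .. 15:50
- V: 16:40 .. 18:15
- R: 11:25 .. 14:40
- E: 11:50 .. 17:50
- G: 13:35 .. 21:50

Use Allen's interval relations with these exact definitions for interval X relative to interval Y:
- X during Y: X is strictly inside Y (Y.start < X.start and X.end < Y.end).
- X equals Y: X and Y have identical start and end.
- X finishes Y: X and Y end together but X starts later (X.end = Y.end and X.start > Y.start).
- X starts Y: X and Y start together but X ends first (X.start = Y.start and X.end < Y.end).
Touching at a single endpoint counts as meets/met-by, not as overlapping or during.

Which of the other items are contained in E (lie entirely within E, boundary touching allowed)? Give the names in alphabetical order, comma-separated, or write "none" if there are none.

Q

Target E = [11:50, 17:50].
A [09:05, 16:00] → overlaps → no.
B [09:20, 10:50] → before → no.
D [16:10, 20:25] → overlapped-by → no.
G [13:35, 21:50] → overlapped-by → no.
L [15:00, 20:35] → overlapped-by → no.
N [20:30, 21:10] → after → no.
Q [13:20, 15:50] → during → yes.
R [11:25, 14:40] → overlaps → no.
S [06:40, 08:45] → before → no.
V [16:40, 18:15] → overlapped-by → no.
Z [18:45, 21:00] → after → no.
Result: Q.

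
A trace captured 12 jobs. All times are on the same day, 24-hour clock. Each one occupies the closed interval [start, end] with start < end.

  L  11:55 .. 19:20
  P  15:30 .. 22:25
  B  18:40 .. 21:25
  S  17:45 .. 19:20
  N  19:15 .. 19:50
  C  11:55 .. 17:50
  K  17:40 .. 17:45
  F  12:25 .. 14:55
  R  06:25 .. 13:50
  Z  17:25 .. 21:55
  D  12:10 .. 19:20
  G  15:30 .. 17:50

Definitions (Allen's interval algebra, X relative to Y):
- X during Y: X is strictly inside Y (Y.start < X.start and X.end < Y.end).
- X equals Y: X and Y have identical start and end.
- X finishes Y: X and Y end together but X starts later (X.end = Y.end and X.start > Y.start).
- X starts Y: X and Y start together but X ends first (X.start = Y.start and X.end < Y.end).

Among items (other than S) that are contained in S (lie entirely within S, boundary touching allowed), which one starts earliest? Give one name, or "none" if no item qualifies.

none

Target S = [17:45, 19:20].
B [18:40, 21:25] → overlapped-by → excluded.
C [11:55, 17:50] → overlaps → excluded.
D [12:10, 19:20] → finished-by → excluded.
F [12:25, 14:55] → before → excluded.
G [15:30, 17:50] → overlaps → excluded.
K [17:40, 17:45] → meets → excluded.
L [11:55, 19:20] → finished-by → excluded.
N [19:15, 19:50] → overlapped-by → excluded.
P [15:30, 22:25] → contains → excluded.
R [06:25, 13:50] → before → excluded.
Z [17:25, 21:55] → contains → excluded.
No candidates → none.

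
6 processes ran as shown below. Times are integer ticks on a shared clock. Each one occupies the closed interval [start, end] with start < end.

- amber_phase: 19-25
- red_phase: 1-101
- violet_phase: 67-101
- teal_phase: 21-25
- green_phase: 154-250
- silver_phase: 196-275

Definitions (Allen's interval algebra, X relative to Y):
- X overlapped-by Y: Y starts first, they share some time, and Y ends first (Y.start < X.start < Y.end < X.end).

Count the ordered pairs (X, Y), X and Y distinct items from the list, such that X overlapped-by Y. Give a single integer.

1

Checking all 30 ordered pairs for relation 'overlapped-by'; matching pairs in alphabetical order:
(silver_phase, green_phase): silver_phase overlapped-by green_phase ✓
Count: 1.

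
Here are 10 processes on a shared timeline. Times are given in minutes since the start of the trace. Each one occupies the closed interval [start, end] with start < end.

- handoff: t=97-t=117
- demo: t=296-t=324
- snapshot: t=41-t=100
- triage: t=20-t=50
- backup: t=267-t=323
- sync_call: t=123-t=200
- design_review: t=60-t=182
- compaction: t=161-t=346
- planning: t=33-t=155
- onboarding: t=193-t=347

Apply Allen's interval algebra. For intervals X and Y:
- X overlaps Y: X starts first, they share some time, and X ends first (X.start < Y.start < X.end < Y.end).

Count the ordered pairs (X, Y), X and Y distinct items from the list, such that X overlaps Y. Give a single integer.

12

Checking all 90 ordered pairs for relation 'overlaps'; matching pairs in alphabetical order:
(backup, demo): backup overlaps demo ✓
(compaction, onboarding): compaction overlaps onboarding ✓
(design_review, compaction): design_review overlaps compaction ✓
(design_review, sync_call): design_review overlaps sync_call ✓
(planning, design_review): planning overlaps design_review ✓
(planning, sync_call): planning overlaps sync_call ✓
(snapshot, design_review): snapshot overlaps design_review ✓
(snapshot, handoff): snapshot overlaps handoff ✓
(sync_call, compaction): sync_call overlaps compaction ✓
(sync_call, onboarding): sync_call overlaps onboarding ✓
(triage, planning): triage overlaps planning ✓
(triage, snapshot): triage overlaps snapshot ✓
Count: 12.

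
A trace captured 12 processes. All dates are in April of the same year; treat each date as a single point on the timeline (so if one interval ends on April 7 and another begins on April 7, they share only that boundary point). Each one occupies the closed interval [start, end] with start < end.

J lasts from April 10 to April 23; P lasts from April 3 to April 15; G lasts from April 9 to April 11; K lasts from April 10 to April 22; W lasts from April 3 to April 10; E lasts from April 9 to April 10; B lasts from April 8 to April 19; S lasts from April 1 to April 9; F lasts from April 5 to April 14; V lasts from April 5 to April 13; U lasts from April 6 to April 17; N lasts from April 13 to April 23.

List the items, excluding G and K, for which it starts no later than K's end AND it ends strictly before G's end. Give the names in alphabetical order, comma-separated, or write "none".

E, S, W

Conditions: its start is no later than K's end (X.start <= April 22) AND its end is strictly before G's end (X.end < April 11).
B: start April 8 <= April 22? ✓; end April 19 < April 11? ✗ → no.
E: start April 9 <= April 22? ✓; end April 10 < April 11? ✓ → yes.
F: start April 5 <= April 22? ✓; end April 14 < April 11? ✗ → no.
J: start April 10 <= April 22? ✓; end April 23 < April 11? ✗ → no.
N: start April 13 <= April 22? ✓; end April 23 < April 11? ✗ → no.
P: start April 3 <= April 22? ✓; end April 15 < April 11? ✗ → no.
S: start April 1 <= April 22? ✓; end April 9 < April 11? ✓ → yes.
U: start April 6 <= April 22? ✓; end April 17 < April 11? ✗ → no.
V: start April 5 <= April 22? ✓; end April 13 < April 11? ✗ → no.
W: start April 3 <= April 22? ✓; end April 10 < April 11? ✓ → yes.
Result: E, S, W.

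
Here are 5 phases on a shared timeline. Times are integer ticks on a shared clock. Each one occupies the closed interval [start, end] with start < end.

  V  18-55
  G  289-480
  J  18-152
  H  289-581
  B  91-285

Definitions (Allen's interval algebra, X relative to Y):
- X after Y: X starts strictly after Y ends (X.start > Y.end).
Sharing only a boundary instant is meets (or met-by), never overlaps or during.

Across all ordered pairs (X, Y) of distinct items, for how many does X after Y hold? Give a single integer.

7

Checking all 20 ordered pairs for relation 'after'; matching pairs in alphabetical order:
(B, V): B after V ✓
(G, B): G after B ✓
(G, J): G after J ✓
(G, V): G after V ✓
(H, B): H after B ✓
(H, J): H after J ✓
(H, V): H after V ✓
Count: 7.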